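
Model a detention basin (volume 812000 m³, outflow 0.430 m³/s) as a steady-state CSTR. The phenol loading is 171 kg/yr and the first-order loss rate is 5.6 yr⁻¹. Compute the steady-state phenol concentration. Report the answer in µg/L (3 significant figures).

Outflow Q = 0.430 m³/s × 3.156e+07 s/yr = 1.357e+07 m³/yr.
Steady-state CSTR mass balance: W = Q·C + k·V·C, so C = W/(Q + kV).
Q + kV = 1.357e+07 + 5.6·812000 = 1.812e+07 m³/yr.
C = 171/1.812e+07 = 9.439e-06 kg/m³ = 0.009439 mg/L = 9.439 µg/L.

9.44 µg/L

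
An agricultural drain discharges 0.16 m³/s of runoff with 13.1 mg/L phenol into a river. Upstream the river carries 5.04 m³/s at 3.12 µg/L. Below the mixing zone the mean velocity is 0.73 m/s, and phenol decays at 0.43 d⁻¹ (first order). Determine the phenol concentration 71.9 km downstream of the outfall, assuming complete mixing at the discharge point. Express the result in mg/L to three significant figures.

3.12 µg/L = 0.00312 mg/L.
After complete mixing, C₀ = (0.16·13.1 + 5.04·0.00312) / 5.2 = 0.4061 mg/L.
Travel time t = 7.19e+04 m / 0.73 m/s = 9.849e+04 s = 1.14 d.
C = 0.4061·exp(−0.43·1.14) = 0.4061·0.6125 = 0.2487 mg/L.

0.249 mg/L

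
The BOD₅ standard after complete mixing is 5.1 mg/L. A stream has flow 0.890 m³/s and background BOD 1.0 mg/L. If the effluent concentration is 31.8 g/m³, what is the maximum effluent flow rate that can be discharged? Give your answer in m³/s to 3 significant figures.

0.137 m³/s

Mass balance at complete mixing: C_std·(Q_w + Q_r) = Q_w·C_e + Q_r·C_b.
Rearranging, Q_w = Q_r·(C_std − C_b)/(C_e − C_std) = 0.890·(5.1 − 1) / (31.8 − 5.1) = 0.1367 m³/s.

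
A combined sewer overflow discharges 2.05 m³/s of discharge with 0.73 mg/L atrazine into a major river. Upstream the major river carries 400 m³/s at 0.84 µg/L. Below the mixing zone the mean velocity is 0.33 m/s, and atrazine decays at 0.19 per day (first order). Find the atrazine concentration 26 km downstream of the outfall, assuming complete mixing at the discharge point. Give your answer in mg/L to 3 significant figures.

0.84 µg/L = 0.00084 mg/L.
After complete mixing, C₀ = (2.05·0.73 + 400·0.00084) / 402.1 = 0.004558 mg/L.
Travel time t = 2.6e+04 m / 0.33 m/s = 7.879e+04 s = 0.9119 d.
C = 0.004558·exp(−0.19·0.9119) = 0.004558·0.8409 = 0.003833 mg/L.

0.00383 mg/L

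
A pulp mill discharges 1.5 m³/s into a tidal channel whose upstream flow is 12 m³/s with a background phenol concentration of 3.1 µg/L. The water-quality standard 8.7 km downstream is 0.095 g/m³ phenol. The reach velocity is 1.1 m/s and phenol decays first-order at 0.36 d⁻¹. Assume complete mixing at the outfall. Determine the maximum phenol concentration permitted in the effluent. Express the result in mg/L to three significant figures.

3.1 µg/L = 0.0031 mg/L.
Travel time to the compliance point: t = 8700/1.1 = 7909 s = 0.09154 d; decay factor exp(−0.36·0.09154) = 0.9676.
So the concentration just after mixing may be at most 0.095/0.9676 = 0.09818 mg/L.
Mass balance: 0.09818·13.5 = 1.5·Cₑ + 12·0.0031.
Cₑ = (1.325 − 0.0372) / 1.5 = 0.8588 mg/L.

0.859 mg/L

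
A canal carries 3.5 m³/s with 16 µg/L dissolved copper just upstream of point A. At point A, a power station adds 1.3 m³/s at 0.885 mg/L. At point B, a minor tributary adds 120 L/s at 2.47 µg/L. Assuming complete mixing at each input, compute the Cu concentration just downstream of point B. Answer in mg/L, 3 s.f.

0.245 mg/L

16 µg/L = 0.016 mg/L.
After input A: C = (3.5·0.016 + 1.3·0.885) / 4.8 = 0.2514 mg/L.
120 L/s = 0.12 m³/s.
2.47 µg/L = 0.00247 mg/L.
After input B: C = (4.8·0.2514 + 0.12·0.00247) / 4.92 = 0.2453 mg/L.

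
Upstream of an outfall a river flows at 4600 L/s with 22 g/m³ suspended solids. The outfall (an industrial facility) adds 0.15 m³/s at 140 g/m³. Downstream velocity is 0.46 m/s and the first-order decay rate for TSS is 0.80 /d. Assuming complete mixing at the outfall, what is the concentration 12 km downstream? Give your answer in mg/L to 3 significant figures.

20.2 mg/L

4600 L/s = 4.6 m³/s.
After complete mixing, C₀ = (0.15·140 + 4.6·22) / 4.75 = 25.73 mg/L.
Travel time t = 1.2e+04 m / 0.46 m/s = 2.609e+04 s = 0.3019 d.
C = 25.73·exp(−0.80·0.3019) = 25.73·0.7854 = 20.21 mg/L.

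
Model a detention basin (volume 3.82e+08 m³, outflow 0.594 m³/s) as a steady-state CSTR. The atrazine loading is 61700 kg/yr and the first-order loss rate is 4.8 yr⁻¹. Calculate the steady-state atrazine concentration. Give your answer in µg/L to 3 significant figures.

Outflow Q = 0.594 m³/s × 3.156e+07 s/yr = 1.875e+07 m³/yr.
Steady-state CSTR mass balance: W = Q·C + k·V·C, so C = W/(Q + kV).
Q + kV = 1.875e+07 + 4.8·3.82e+08 = 1.852e+09 m³/yr.
C = 61700/1.852e+09 = 3.331e-05 kg/m³ = 0.03331 mg/L = 33.31 µg/L.

33.3 µg/L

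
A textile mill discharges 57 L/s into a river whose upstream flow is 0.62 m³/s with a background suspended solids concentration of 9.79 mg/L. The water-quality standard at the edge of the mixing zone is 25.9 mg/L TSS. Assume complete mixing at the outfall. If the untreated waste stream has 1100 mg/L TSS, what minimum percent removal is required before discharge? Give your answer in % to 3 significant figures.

57 L/s = 0.057 m³/s.
Mass balance: 25.9·0.677 = 0.057·Cₑ + 0.62·9.79.
Cₑ = (17.53 − 6.07) / 0.057 = 201.1 mg/L.
Required removal = 1 − 201.1/1100 = 81.72 %.

81.7 %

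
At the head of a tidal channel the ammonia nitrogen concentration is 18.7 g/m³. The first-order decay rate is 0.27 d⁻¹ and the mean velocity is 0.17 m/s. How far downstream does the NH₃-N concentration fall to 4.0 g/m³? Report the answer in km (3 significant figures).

83.9 km

From C = C₀·e^(−kt), t = ln(C₀/C)/k = ln(18.7/4.0)/0.27 = 1.542/0.27 = 5.712 d.
Distance = v·t = 0.17 m/s × 4.935e+05 s = 8.39e+04 m = 83.9 km.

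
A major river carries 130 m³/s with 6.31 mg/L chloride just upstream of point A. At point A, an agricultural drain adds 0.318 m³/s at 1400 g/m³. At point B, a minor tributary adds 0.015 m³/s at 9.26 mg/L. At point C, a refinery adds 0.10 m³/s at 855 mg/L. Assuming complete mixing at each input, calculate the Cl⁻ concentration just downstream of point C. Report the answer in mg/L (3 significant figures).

10.4 mg/L

After input A: C = (130·6.31 + 0.318·1400) / 130.3 = 9.711 mg/L.
After input B: C = (130.3·9.711 + 0.015·9.26) / 130.3 = 9.711 mg/L.
After input C: C = (130.3·9.711 + 0.1·855) / 130.4 = 10.36 mg/L.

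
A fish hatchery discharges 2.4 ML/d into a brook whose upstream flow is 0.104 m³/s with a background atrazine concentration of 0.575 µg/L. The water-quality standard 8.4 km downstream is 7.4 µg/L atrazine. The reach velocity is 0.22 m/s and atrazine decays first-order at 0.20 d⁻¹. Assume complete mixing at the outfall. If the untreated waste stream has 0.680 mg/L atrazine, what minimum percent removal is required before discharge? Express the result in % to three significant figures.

94.7 %

2.4 ML/d = 0.02778 m³/s.
0.575 µg/L = 0.000575 mg/L.
7.4 µg/L = 0.0074 mg/L.
Travel time to the compliance point: t = 8400/0.22 = 3.818e+04 s = 0.4419 d; decay factor exp(−0.20·0.4419) = 0.9154.
So the concentration just after mixing may be at most 0.0074/0.9154 = 0.008084 mg/L.
Mass balance: 0.008084·0.1318 = 0.02778·Cₑ + 0.104·0.000575.
Cₑ = (0.001065 − 5.98e-05) / 0.02778 = 0.0362 mg/L.
Required removal = 1 − 0.0362/0.680 = 94.68 %.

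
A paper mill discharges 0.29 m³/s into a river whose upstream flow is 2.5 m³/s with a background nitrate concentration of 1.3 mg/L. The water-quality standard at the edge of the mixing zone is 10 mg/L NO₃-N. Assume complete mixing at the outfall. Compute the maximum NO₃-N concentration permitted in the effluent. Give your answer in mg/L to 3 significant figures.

85.0 mg/L

Mass balance: 10·2.79 = 0.29·Cₑ + 2.5·1.3.
Cₑ = (27.9 − 3.25) / 0.29 = 85 mg/L.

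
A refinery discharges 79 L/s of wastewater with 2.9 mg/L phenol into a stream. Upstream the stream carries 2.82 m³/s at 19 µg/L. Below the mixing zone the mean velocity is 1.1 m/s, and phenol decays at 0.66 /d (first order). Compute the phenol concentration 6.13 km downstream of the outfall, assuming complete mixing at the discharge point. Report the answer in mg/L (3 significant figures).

79 L/s = 0.079 m³/s.
19 µg/L = 0.019 mg/L.
After complete mixing, C₀ = (0.079·2.9 + 2.82·0.019) / 2.899 = 0.09751 mg/L.
Travel time t = 6130 m / 1.1 m/s = 5573 s = 0.0645 d.
C = 0.09751·exp(−0.66·0.0645) = 0.09751·0.9583 = 0.09345 mg/L.

0.0934 mg/L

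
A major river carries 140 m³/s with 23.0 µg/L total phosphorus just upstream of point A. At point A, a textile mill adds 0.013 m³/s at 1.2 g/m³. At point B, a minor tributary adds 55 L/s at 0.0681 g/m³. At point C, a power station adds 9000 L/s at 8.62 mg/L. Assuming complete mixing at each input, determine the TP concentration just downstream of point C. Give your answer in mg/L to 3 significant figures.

23.0 µg/L = 0.023 mg/L.
After input A: C = (140·0.023 + 0.013·1.2) / 140 = 0.02311 mg/L.
55 L/s = 0.055 m³/s.
After input B: C = (140·0.02311 + 0.055·0.0681) / 140.1 = 0.02313 mg/L.
9000 L/s = 9 m³/s.
After input C: C = (140.1·0.02313 + 9·8.62) / 149.1 = 0.5422 mg/L.

0.542 mg/L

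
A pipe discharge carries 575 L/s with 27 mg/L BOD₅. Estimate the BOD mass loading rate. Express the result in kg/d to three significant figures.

1340 kg/d

575 L/s = 0.575 m³/s.
Mass flux = Q·C = 0.575 m³/s × 27 g/m³ = 15.53 g/s.
= 15.53 g/s × 86.4 = 1341 kg/d.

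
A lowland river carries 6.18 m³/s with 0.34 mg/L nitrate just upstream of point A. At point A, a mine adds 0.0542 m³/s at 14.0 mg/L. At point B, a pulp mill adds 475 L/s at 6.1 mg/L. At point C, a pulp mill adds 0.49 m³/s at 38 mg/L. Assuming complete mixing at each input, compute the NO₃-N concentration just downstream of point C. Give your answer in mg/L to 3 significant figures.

3.39 mg/L

After input A: C = (6.18·0.34 + 0.0542·14) / 6.234 = 0.4588 mg/L.
475 L/s = 0.475 m³/s.
After input B: C = (6.234·0.4588 + 0.475·6.1) / 6.709 = 0.8582 mg/L.
After input C: C = (6.709·0.8582 + 0.49·38) / 7.199 = 3.386 mg/L.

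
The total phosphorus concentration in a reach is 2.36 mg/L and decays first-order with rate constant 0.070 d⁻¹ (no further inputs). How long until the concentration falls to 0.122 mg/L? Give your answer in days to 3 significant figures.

42.3 d

t = ln(C₀/C)/k = ln(2.36/0.122)/0.070 = 2.962/0.070 = 42.32 d.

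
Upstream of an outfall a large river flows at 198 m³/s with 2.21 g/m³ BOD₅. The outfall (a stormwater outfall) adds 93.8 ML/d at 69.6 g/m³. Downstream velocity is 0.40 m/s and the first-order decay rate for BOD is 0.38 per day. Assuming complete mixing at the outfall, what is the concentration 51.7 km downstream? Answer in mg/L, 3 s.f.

1.46 mg/L

93.8 ML/d = 1.086 m³/s.
After complete mixing, C₀ = (1.086·69.6 + 198·2.21) / 199.1 = 2.577 mg/L.
Travel time t = 5.17e+04 m / 0.40 m/s = 1.292e+05 s = 1.496 d.
C = 2.577·exp(−0.38·1.496) = 2.577·0.5664 = 1.46 mg/L.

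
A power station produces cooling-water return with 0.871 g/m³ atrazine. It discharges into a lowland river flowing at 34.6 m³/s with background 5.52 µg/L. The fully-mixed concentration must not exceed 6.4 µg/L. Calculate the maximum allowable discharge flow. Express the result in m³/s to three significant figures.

5.52 µg/L = 0.00552 mg/L.
6.4 µg/L = 0.0064 mg/L.
Mass balance at complete mixing: C_std·(Q_w + Q_r) = Q_w·C_e + Q_r·C_b.
Rearranging, Q_w = Q_r·(C_std − C_b)/(C_e − C_std) = 34.6·(0.0064 − 0.00552) / (0.871 − 0.0064) = 0.03522 m³/s.

0.0352 m³/s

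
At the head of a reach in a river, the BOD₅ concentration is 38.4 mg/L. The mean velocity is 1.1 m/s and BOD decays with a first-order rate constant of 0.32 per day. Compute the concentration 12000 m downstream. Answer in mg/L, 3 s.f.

Travel time t = 12000 m / 1.1 m/s = 1.2e+04/1.1 = 1.091e+04 s = 0.1263 d.
First-order decay: C = 38.4·exp(−0.32·0.1263) = 38.4·0.9604 = 36.88 mg/L.

36.9 mg/L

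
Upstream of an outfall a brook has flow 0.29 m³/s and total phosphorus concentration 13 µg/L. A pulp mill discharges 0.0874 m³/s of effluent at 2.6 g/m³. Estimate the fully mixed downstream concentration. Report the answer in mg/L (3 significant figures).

0.612 mg/L

13 µg/L = 0.013 mg/L.
Conservation of mass across the mixing zone: C = (0.0874·2.6 + 0.29·0.013) / (0.0874 + 0.29) = 0.231/0.3774 = 0.6121 mg/L.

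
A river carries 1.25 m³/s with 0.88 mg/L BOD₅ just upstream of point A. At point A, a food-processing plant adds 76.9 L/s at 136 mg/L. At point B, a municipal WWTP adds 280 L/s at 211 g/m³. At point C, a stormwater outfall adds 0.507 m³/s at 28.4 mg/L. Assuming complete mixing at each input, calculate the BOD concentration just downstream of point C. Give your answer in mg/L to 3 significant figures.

40.2 mg/L

76.9 L/s = 0.0769 m³/s.
After input A: C = (1.25·0.88 + 0.0769·136) / 1.327 = 8.711 mg/L.
280 L/s = 0.28 m³/s.
After input B: C = (1.327·8.711 + 0.28·211) / 1.607 = 43.96 mg/L.
After input C: C = (1.607·43.96 + 0.507·28.4) / 2.114 = 40.23 mg/L.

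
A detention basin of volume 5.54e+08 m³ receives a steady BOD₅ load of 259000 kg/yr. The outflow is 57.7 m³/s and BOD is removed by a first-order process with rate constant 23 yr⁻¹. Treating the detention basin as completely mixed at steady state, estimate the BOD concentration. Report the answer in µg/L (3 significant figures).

Outflow Q = 57.7 m³/s × 3.156e+07 s/yr = 1.821e+09 m³/yr.
Steady-state CSTR mass balance: W = Q·C + k·V·C, so C = W/(Q + kV).
Q + kV = 1.821e+09 + 23·5.54e+08 = 1.456e+10 m³/yr.
C = 259000/1.456e+10 = 1.778e-05 kg/m³ = 0.01778 mg/L = 17.78 µg/L.

17.8 µg/L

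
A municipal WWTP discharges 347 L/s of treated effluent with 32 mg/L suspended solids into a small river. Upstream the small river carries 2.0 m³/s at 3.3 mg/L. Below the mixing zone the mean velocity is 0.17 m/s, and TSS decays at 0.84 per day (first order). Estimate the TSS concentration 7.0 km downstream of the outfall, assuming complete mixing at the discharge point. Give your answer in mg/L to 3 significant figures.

5.05 mg/L

347 L/s = 0.347 m³/s.
After complete mixing, C₀ = (0.347·32 + 2·3.3) / 2.347 = 7.543 mg/L.
Travel time t = 7000 m / 0.17 m/s = 4.118e+04 s = 0.4766 d.
C = 7.543·exp(−0.84·0.4766) = 7.543·0.6701 = 5.055 mg/L.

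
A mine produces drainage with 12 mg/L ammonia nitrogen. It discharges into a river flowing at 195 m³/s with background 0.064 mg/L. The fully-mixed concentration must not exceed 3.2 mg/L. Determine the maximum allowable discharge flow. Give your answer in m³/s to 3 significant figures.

69.5 m³/s

Mass balance at complete mixing: C_std·(Q_w + Q_r) = Q_w·C_e + Q_r·C_b.
Rearranging, Q_w = Q_r·(C_std − C_b)/(C_e − C_std) = 195·(3.2 − 0.064) / (12 − 3.2) = 69.49 m³/s.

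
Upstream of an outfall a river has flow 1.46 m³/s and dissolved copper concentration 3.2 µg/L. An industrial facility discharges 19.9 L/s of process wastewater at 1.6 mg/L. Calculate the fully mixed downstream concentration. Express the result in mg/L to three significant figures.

19.9 L/s = 0.0199 m³/s.
3.2 µg/L = 0.0032 mg/L.
Conservation of mass across the mixing zone: C = (0.0199·1.6 + 1.46·0.0032) / (0.0199 + 1.46) = 0.03651/1.48 = 0.02467 mg/L.

0.0247 mg/L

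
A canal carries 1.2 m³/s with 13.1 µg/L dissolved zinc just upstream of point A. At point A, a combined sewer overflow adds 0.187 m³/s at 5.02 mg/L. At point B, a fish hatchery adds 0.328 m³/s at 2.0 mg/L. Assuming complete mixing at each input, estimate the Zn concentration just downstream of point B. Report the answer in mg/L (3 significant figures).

13.1 µg/L = 0.0131 mg/L.
After input A: C = (1.2·0.0131 + 0.187·5.02) / 1.387 = 0.6881 mg/L.
After input B: C = (1.387·0.6881 + 0.328·2) / 1.715 = 0.939 mg/L.

0.939 mg/L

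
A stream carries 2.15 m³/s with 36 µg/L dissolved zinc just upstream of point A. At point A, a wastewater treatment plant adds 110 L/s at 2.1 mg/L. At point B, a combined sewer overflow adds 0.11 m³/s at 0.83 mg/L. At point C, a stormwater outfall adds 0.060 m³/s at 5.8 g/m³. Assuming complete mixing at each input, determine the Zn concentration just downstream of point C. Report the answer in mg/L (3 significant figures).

36 µg/L = 0.036 mg/L.
110 L/s = 0.11 m³/s.
After input A: C = (2.15·0.036 + 0.11·2.1) / 2.26 = 0.1365 mg/L.
After input B: C = (2.26·0.1365 + 0.11·0.83) / 2.37 = 0.1686 mg/L.
After input C: C = (2.37·0.1686 + 0.06·5.8) / 2.43 = 0.3077 mg/L.

0.308 mg/L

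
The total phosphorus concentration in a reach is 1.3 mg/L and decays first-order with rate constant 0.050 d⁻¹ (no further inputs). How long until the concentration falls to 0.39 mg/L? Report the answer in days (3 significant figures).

24.1 d

t = ln(C₀/C)/k = ln(1.3/0.39)/0.050 = 1.204/0.050 = 24.08 d.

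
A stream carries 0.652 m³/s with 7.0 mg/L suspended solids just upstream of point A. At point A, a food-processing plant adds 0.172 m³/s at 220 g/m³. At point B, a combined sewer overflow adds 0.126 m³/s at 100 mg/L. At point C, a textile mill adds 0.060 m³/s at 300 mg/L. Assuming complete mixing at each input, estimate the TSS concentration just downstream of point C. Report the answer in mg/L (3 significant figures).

After input A: C = (0.652·7 + 0.172·220) / 0.824 = 51.46 mg/L.
After input B: C = (0.824·51.46 + 0.126·100) / 0.95 = 57.9 mg/L.
After input C: C = (0.95·57.9 + 0.06·300) / 1.01 = 72.28 mg/L.

72.3 mg/L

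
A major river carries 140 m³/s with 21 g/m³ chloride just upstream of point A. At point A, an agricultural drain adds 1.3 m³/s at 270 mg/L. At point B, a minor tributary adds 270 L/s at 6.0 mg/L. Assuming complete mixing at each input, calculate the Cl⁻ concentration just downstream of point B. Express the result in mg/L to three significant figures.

23.3 mg/L

After input A: C = (140·21 + 1.3·270) / 141.3 = 23.29 mg/L.
270 L/s = 0.27 m³/s.
After input B: C = (141.3·23.29 + 0.27·6) / 141.6 = 23.26 mg/L.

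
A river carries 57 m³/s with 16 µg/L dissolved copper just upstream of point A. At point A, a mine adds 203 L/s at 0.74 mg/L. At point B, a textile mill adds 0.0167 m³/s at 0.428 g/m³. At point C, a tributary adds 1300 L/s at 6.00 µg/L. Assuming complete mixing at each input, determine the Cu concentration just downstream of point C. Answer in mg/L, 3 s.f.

16 µg/L = 0.016 mg/L.
203 L/s = 0.203 m³/s.
After input A: C = (57·0.016 + 0.203·0.74) / 57.2 = 0.01857 mg/L.
After input B: C = (57.2·0.01857 + 0.0167·0.428) / 57.22 = 0.01869 mg/L.
1300 L/s = 1.3 m³/s.
6.00 µg/L = 0.006 mg/L.
After input C: C = (57.22·0.01869 + 1.3·0.006) / 58.52 = 0.01841 mg/L.

0.0184 mg/L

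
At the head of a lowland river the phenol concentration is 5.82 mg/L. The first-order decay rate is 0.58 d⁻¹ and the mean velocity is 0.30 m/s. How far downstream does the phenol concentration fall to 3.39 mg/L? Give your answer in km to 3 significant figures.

From C = C₀·e^(−kt), t = ln(C₀/C)/k = ln(5.82/3.39)/0.58 = 0.5405/0.58 = 0.9318 d.
Distance = v·t = 0.30 m/s × 8.051e+04 s = 2.415e+04 m = 24.15 km.

24.2 km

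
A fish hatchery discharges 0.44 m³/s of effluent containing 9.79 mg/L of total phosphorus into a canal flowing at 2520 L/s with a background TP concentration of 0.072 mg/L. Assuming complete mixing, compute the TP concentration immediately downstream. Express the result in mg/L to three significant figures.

1.52 mg/L

2520 L/s = 2.52 m³/s.
Conservation of mass across the mixing zone: C = (0.44·9.79 + 2.52·0.072) / (0.44 + 2.52) = 4.489/2.96 = 1.517 mg/L.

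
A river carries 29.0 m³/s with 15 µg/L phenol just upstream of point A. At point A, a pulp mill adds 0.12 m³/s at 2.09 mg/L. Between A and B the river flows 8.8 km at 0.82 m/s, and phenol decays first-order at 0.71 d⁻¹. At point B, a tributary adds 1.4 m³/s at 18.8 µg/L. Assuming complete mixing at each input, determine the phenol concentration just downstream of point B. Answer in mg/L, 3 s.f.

15 µg/L = 0.015 mg/L.
After input A: C = (29·0.015 + 0.12·2.09) / 29.12 = 0.02355 mg/L.
Over the 8.8 km reach to input B (t = 1.073e+04 s = 0.1242 d), decay gives C = 0.02355·exp(−0.71·0.1242) = 0.02156 mg/L.
18.8 µg/L = 0.0188 mg/L.
After input B: C = (29.12·0.02156 + 1.4·0.0188) / 30.52 = 0.02144 mg/L.

0.0214 mg/L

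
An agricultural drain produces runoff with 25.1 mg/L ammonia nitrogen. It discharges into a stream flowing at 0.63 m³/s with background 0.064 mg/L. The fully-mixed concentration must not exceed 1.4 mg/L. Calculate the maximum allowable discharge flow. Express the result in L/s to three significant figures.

35.5 L/s

Mass balance at complete mixing: C_std·(Q_w + Q_r) = Q_w·C_e + Q_r·C_b.
Rearranging, Q_w = Q_r·(C_std − C_b)/(C_e − C_std) = 0.63·(1.4 − 0.064) / (25.1 − 1.4) = 0.03551 m³/s.
= 35.51 L/s.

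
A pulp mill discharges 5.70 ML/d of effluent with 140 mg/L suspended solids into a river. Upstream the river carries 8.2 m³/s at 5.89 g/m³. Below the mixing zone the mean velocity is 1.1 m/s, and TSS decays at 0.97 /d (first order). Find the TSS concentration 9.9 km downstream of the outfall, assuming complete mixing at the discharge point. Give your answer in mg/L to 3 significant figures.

6.29 mg/L

5.70 ML/d = 0.06597 m³/s.
After complete mixing, C₀ = (0.06597·140 + 8.2·5.89) / 8.266 = 6.96 mg/L.
Travel time t = 9900 m / 1.1 m/s = 9000 s = 0.1042 d.
C = 6.96·exp(−0.97·0.1042) = 6.96·0.9039 = 6.291 mg/L.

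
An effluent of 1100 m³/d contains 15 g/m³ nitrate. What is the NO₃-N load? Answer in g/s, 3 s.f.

1100 m³/d = 0.01273 m³/s.
Mass flux = Q·C = 0.01273 m³/s × 15 g/m³ = 0.191 g/s.

0.191 g/s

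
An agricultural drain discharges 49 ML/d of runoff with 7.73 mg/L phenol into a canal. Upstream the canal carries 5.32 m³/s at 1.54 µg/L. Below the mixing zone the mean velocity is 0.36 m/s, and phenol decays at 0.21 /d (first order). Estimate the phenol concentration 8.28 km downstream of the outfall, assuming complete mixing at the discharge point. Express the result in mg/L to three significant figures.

49 ML/d = 0.5671 m³/s.
1.54 µg/L = 0.00154 mg/L.
After complete mixing, C₀ = (0.5671·7.73 + 5.32·0.00154) / 5.887 = 0.7461 mg/L.
Travel time t = 8280 m / 0.36 m/s = 2.3e+04 s = 0.2662 d.
C = 0.7461·exp(−0.21·0.2662) = 0.7461·0.9456 = 0.7055 mg/L.

0.705 mg/L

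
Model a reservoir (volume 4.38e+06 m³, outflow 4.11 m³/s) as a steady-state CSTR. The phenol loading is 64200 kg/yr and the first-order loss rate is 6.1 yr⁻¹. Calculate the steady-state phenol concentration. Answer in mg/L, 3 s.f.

Outflow Q = 4.11 m³/s × 3.156e+07 s/yr = 1.297e+08 m³/yr.
Steady-state CSTR mass balance: W = Q·C + k·V·C, so C = W/(Q + kV).
Q + kV = 1.297e+08 + 6.1·4.38e+06 = 1.564e+08 m³/yr.
C = 64200/1.564e+08 = 0.0004104 kg/m³ = 0.4104 mg/L.

0.410 mg/L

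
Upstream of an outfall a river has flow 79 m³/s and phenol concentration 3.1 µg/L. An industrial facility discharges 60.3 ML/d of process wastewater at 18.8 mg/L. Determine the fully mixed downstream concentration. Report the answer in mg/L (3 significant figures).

60.3 ML/d = 0.6979 m³/s.
3.1 µg/L = 0.0031 mg/L.
By mass balance at complete mixing, C = (0.6979·18.8 + 79·0.0031) / (0.6979 + 79) = 13.37/79.7 = 0.1677 mg/L.

0.168 mg/L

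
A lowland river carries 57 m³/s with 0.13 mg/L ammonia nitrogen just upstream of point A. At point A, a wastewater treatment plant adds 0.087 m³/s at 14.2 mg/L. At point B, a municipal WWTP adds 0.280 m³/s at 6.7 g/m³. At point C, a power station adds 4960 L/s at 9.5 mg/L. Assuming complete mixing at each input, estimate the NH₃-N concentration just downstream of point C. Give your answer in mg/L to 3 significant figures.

After input A: C = (57·0.13 + 0.087·14.2) / 57.09 = 0.1514 mg/L.
After input B: C = (57.09·0.1514 + 0.28·6.7) / 57.37 = 0.1834 mg/L.
4960 L/s = 4.96 m³/s.
After input C: C = (57.37·0.1834 + 4.96·9.5) / 62.33 = 0.9248 mg/L.

0.925 mg/L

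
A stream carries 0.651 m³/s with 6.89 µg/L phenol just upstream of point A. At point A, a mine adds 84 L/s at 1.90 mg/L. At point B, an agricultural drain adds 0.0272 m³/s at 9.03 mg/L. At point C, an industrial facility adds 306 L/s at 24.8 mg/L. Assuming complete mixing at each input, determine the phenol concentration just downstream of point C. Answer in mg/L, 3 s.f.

7.49 mg/L

6.89 µg/L = 0.00689 mg/L.
84 L/s = 0.084 m³/s.
After input A: C = (0.651·0.00689 + 0.084·1.9) / 0.735 = 0.2232 mg/L.
After input B: C = (0.735·0.2232 + 0.0272·9.03) / 0.7622 = 0.5375 mg/L.
306 L/s = 0.306 m³/s.
After input C: C = (0.7622·0.5375 + 0.306·24.8) / 1.068 = 7.488 mg/L.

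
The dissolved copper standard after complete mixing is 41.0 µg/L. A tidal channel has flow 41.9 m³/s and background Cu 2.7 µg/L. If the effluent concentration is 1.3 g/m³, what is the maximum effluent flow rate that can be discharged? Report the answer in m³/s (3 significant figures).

1.27 m³/s

2.7 µg/L = 0.0027 mg/L.
41.0 µg/L = 0.041 mg/L.
Mass balance at complete mixing: C_std·(Q_w + Q_r) = Q_w·C_e + Q_r·C_b.
Rearranging, Q_w = Q_r·(C_std − C_b)/(C_e − C_std) = 41.9·(0.041 − 0.0027) / (1.3 − 0.041) = 1.275 m³/s.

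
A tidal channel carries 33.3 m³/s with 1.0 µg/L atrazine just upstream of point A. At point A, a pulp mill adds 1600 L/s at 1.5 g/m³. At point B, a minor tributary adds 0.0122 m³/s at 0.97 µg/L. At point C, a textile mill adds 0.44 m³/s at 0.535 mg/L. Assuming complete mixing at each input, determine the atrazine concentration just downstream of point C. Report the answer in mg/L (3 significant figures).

1.0 µg/L = 0.001 mg/L.
1600 L/s = 1.6 m³/s.
After input A: C = (33.3·0.001 + 1.6·1.5) / 34.9 = 0.06972 mg/L.
0.97 µg/L = 0.00097 mg/L.
After input B: C = (34.9·0.06972 + 0.0122·0.00097) / 34.91 = 0.0697 mg/L.
After input C: C = (34.91·0.0697 + 0.44·0.535) / 35.35 = 0.07549 mg/L.

0.0755 mg/L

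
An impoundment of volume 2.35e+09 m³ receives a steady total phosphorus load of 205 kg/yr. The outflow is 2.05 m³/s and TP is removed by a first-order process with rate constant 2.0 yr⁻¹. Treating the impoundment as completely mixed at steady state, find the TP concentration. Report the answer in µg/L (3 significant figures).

Outflow Q = 2.05 m³/s × 3.156e+07 s/yr = 6.469e+07 m³/yr.
Steady-state CSTR mass balance: W = Q·C + k·V·C, so C = W/(Q + kV).
Q + kV = 6.469e+07 + 2.0·2.35e+09 = 4.765e+09 m³/yr.
C = 205/4.765e+09 = 4.302e-08 kg/m³ = 4.302e-05 mg/L = 0.04302 µg/L.

0.0430 µg/L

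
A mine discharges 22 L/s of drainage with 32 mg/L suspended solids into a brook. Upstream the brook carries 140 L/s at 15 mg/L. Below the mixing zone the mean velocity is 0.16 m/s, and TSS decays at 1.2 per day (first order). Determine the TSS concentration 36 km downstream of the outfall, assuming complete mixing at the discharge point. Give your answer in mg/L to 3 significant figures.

0.760 mg/L

22 L/s = 0.022 m³/s.
140 L/s = 0.14 m³/s.
After complete mixing, C₀ = (0.022·32 + 0.14·15) / 0.162 = 17.31 mg/L.
Travel time t = 3.6e+04 m / 0.16 m/s = 2.25e+05 s = 2.604 d.
C = 17.31·exp(−1.2·2.604) = 17.31·0.04394 = 0.7605 mg/L.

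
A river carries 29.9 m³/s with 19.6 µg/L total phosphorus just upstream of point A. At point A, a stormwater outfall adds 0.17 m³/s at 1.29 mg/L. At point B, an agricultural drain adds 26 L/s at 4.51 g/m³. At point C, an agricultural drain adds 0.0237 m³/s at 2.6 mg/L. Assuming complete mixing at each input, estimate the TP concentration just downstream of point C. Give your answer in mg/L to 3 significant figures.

0.0327 mg/L

19.6 µg/L = 0.0196 mg/L.
After input A: C = (29.9·0.0196 + 0.17·1.29) / 30.07 = 0.02678 mg/L.
26 L/s = 0.026 m³/s.
After input B: C = (30.07·0.02678 + 0.026·4.51) / 30.1 = 0.03066 mg/L.
After input C: C = (30.1·0.03066 + 0.0237·2.6) / 30.12 = 0.03268 mg/L.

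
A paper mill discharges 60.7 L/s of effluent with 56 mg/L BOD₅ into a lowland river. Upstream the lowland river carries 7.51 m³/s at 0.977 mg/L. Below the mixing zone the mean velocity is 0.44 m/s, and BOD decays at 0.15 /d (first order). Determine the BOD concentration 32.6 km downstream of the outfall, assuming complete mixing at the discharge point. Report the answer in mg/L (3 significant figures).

1.25 mg/L

60.7 L/s = 0.0607 m³/s.
After complete mixing, C₀ = (0.0607·56 + 7.51·0.977) / 7.571 = 1.418 mg/L.
Travel time t = 3.26e+04 m / 0.44 m/s = 7.409e+04 s = 0.8575 d.
C = 1.418·exp(−0.15·0.8575) = 1.418·0.8793 = 1.247 mg/L.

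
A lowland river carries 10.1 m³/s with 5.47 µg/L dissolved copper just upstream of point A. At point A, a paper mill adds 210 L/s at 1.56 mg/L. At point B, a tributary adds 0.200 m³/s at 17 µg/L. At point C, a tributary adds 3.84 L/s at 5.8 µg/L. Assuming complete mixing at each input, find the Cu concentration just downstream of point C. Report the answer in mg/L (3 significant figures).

5.47 µg/L = 0.00547 mg/L.
210 L/s = 0.21 m³/s.
After input A: C = (10.1·0.00547 + 0.21·1.56) / 10.31 = 0.03713 mg/L.
17 µg/L = 0.017 mg/L.
After input B: C = (10.31·0.03713 + 0.2·0.017) / 10.51 = 0.03675 mg/L.
3.84 L/s = 0.00384 m³/s.
5.8 µg/L = 0.0058 mg/L.
After input C: C = (10.51·0.03675 + 0.00384·0.0058) / 10.51 = 0.03674 mg/L.

0.0367 mg/L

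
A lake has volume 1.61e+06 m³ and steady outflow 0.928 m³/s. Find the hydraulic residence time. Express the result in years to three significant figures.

0.0550 yr

Q = 0.928 m³/s × 3.156e+07 s/yr = 2.929e+07 m³/yr.
Hydraulic residence time τ = V/Q = 1.61e+06/2.929e+07 = 0.05498 yr.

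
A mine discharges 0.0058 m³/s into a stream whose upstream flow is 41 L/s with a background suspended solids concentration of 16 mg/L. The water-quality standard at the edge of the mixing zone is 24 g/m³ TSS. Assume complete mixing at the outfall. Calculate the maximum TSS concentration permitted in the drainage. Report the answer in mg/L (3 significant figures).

41 L/s = 0.041 m³/s.
Mass balance: 24·0.0468 = 0.0058·Cₑ + 0.041·16.
Cₑ = (1.123 − 0.656) / 0.0058 = 80.55 mg/L.

80.6 mg/L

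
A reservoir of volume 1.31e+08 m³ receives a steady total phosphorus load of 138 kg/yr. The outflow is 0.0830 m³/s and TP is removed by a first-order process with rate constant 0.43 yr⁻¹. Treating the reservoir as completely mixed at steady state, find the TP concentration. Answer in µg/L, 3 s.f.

Outflow Q = 0.0830 m³/s × 3.156e+07 s/yr = 2.619e+06 m³/yr.
Steady-state CSTR mass balance: W = Q·C + k·V·C, so C = W/(Q + kV).
Q + kV = 2.619e+06 + 0.43·1.31e+08 = 5.895e+07 m³/yr.
C = 138/5.895e+07 = 2.341e-06 kg/m³ = 0.002341 mg/L = 2.341 µg/L.

2.34 µg/L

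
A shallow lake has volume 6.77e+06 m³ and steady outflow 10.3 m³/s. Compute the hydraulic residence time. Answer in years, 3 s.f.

0.0208 yr

Q = 10.3 m³/s × 3.156e+07 s/yr = 3.25e+08 m³/yr.
Hydraulic residence time τ = V/Q = 6.77e+06/3.25e+08 = 0.02083 yr.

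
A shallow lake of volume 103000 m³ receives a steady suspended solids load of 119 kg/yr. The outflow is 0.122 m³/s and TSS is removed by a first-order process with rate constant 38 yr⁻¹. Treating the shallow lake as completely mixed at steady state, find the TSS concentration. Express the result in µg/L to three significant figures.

15.3 µg/L

Outflow Q = 0.122 m³/s × 3.156e+07 s/yr = 3.85e+06 m³/yr.
Steady-state CSTR mass balance: W = Q·C + k·V·C, so C = W/(Q + kV).
Q + kV = 3.85e+06 + 38·103000 = 7.764e+06 m³/yr.
C = 119/7.764e+06 = 1.533e-05 kg/m³ = 0.01533 mg/L = 15.33 µg/L.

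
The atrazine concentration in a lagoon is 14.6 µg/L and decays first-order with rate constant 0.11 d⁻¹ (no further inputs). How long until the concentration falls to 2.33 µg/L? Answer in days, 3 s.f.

16.7 d

t = ln(C₀/C)/k = ln(14.6/2.33)/0.11 = 1.835/0.11 = 16.68 d.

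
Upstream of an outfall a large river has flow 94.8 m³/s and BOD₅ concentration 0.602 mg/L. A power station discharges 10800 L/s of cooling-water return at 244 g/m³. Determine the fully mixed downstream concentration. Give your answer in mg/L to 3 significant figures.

10800 L/s = 10.8 m³/s.
Flow-weighted mixing gives C = (10.8·244 + 94.8·0.602) / (10.8 + 94.8) = 2692/105.6 = 25.49 mg/L.

25.5 mg/L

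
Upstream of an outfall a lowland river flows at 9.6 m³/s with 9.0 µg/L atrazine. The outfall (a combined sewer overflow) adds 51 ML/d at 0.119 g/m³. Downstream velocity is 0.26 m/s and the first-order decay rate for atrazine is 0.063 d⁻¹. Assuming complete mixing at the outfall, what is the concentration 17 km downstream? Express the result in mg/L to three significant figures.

0.0147 mg/L

51 ML/d = 0.5903 m³/s.
9.0 µg/L = 0.009 mg/L.
After complete mixing, C₀ = (0.5903·0.119 + 9.6·0.009) / 10.19 = 0.01537 mg/L.
Travel time t = 1.7e+04 m / 0.26 m/s = 6.538e+04 s = 0.7568 d.
C = 0.01537·exp(−0.063·0.7568) = 0.01537·0.9534 = 0.01466 mg/L.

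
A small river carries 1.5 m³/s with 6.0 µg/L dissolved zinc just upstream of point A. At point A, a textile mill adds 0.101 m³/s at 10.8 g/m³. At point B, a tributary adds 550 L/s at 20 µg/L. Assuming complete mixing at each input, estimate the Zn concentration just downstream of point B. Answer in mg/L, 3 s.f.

0.516 mg/L

6.0 µg/L = 0.006 mg/L.
After input A: C = (1.5·0.006 + 0.101·10.8) / 1.601 = 0.6869 mg/L.
550 L/s = 0.55 m³/s.
20 µg/L = 0.02 mg/L.
After input B: C = (1.601·0.6869 + 0.55·0.02) / 2.151 = 0.5164 mg/L.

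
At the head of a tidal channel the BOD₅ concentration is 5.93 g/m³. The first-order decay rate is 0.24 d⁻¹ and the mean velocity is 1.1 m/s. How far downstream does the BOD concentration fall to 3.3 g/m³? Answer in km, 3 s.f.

232 km

From C = C₀·e^(−kt), t = ln(C₀/C)/k = ln(5.93/3.3)/0.24 = 0.5861/0.24 = 2.442 d.
Distance = v·t = 1.1 m/s × 2.11e+05 s = 2.321e+05 m = 232.1 km.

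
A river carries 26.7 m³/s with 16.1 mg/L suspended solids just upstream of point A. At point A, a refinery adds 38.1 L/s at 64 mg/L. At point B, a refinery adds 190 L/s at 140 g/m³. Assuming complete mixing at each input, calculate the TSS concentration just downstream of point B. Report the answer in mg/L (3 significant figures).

17.0 mg/L

38.1 L/s = 0.0381 m³/s.
After input A: C = (26.7·16.1 + 0.0381·64) / 26.74 = 16.17 mg/L.
190 L/s = 0.19 m³/s.
After input B: C = (26.74·16.17 + 0.19·140) / 26.93 = 17.04 mg/L.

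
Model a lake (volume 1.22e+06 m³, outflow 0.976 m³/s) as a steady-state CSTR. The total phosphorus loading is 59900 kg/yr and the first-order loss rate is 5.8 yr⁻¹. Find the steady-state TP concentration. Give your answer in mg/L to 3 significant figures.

1.58 mg/L

Outflow Q = 0.976 m³/s × 3.156e+07 s/yr = 3.08e+07 m³/yr.
Steady-state CSTR mass balance: W = Q·C + k·V·C, so C = W/(Q + kV).
Q + kV = 3.08e+07 + 5.8·1.22e+06 = 3.788e+07 m³/yr.
C = 59900/3.788e+07 = 0.001581 kg/m³ = 1.581 mg/L.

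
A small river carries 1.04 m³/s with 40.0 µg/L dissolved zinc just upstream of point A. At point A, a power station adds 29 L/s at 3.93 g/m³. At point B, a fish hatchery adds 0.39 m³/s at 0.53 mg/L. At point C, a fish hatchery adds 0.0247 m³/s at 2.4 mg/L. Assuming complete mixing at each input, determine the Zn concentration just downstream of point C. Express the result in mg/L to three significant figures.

0.284 mg/L

40.0 µg/L = 0.04 mg/L.
29 L/s = 0.029 m³/s.
After input A: C = (1.04·0.04 + 0.029·3.93) / 1.069 = 0.1455 mg/L.
After input B: C = (1.069·0.1455 + 0.39·0.53) / 1.459 = 0.2483 mg/L.
After input C: C = (1.459·0.2483 + 0.0247·2.4) / 1.484 = 0.2841 mg/L.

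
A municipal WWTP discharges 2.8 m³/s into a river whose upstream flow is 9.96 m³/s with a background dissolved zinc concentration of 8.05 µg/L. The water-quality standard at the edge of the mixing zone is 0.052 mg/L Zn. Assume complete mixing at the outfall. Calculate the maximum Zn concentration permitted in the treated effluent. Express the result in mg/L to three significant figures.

8.05 µg/L = 0.00805 mg/L.
Mass balance: 0.052·12.76 = 2.8·Cₑ + 9.96·0.00805.
Cₑ = (0.6635 − 0.08018) / 2.8 = 0.2083 mg/L.

0.208 mg/L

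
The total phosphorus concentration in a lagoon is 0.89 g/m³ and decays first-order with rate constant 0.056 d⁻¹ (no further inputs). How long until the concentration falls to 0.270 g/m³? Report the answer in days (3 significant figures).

21.3 d

t = ln(C₀/C)/k = ln(0.89/0.270)/0.056 = 1.193/0.056 = 21.3 d.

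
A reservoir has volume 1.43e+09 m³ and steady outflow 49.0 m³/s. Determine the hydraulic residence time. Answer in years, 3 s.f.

Q = 49.0 m³/s × 3.156e+07 s/yr = 1.546e+09 m³/yr.
Hydraulic residence time τ = V/Q = 1.43e+09/1.546e+09 = 0.9248 yr.

0.925 yr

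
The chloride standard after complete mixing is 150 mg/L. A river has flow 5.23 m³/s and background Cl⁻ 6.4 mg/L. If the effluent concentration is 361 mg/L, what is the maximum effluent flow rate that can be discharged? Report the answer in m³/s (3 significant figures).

Mass balance at complete mixing: C_std·(Q_w + Q_r) = Q_w·C_e + Q_r·C_b.
Rearranging, Q_w = Q_r·(C_std − C_b)/(C_e − C_std) = 5.23·(150 − 6.4) / (361 − 150) = 3.559 m³/s.

3.56 m³/s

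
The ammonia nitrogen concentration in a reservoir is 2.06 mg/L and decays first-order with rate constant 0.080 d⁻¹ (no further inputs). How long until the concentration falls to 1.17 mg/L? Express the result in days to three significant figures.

7.07 d

t = ln(C₀/C)/k = ln(2.06/1.17)/0.080 = 0.5657/0.080 = 7.071 d.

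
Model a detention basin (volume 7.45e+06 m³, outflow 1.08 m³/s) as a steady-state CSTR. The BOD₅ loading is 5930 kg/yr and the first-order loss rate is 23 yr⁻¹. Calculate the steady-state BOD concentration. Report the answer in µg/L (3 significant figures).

Outflow Q = 1.08 m³/s × 3.156e+07 s/yr = 3.408e+07 m³/yr.
Steady-state CSTR mass balance: W = Q·C + k·V·C, so C = W/(Q + kV).
Q + kV = 3.408e+07 + 23·7.45e+06 = 2.054e+08 m³/yr.
C = 5930/2.054e+08 = 2.887e-05 kg/m³ = 0.02887 mg/L = 28.87 µg/L.

28.9 µg/L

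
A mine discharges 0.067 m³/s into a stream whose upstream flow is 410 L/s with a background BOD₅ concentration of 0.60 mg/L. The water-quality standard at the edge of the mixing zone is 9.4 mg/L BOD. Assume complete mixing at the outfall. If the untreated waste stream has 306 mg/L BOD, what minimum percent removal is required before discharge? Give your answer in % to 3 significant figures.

410 L/s = 0.41 m³/s.
Mass balance: 9.4·0.477 = 0.067·Cₑ + 0.41·0.6.
Cₑ = (4.484 − 0.246) / 0.067 = 63.25 mg/L.
Required removal = 1 − 63.25/306 = 79.33 %.

79.3 %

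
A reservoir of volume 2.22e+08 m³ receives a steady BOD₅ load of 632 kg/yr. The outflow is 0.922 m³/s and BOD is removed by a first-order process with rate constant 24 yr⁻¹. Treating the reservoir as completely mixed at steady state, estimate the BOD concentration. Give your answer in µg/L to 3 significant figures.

0.118 µg/L

Outflow Q = 0.922 m³/s × 3.156e+07 s/yr = 2.91e+07 m³/yr.
Steady-state CSTR mass balance: W = Q·C + k·V·C, so C = W/(Q + kV).
Q + kV = 2.91e+07 + 24·2.22e+08 = 5.357e+09 m³/yr.
C = 632/5.357e+09 = 1.18e-07 kg/m³ = 0.000118 mg/L = 0.118 µg/L.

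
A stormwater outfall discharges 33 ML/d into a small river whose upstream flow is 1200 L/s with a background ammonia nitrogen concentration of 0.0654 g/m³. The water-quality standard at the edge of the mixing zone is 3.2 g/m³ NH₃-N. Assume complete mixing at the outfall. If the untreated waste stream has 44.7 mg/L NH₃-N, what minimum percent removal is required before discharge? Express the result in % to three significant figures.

70.8 %

33 ML/d = 0.3819 m³/s.
1200 L/s = 1.2 m³/s.
Mass balance: 3.2·1.582 = 0.3819·Cₑ + 1.2·0.0654.
Cₑ = (5.062 − 0.07848) / 0.3819 = 13.05 mg/L.
Required removal = 1 − 13.05/44.7 = 70.81 %.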